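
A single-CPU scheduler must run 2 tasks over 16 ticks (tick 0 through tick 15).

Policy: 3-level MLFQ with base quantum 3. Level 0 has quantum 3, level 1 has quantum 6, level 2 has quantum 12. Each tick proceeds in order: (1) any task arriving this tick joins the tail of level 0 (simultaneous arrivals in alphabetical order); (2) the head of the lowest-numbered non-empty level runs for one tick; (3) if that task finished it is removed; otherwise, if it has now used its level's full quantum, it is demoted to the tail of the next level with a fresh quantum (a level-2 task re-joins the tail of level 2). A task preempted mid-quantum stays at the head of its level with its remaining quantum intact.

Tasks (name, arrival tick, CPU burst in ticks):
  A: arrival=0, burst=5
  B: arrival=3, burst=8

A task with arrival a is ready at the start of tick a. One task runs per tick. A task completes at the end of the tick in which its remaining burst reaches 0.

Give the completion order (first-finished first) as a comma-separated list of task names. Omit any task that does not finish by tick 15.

t=0: L0/L1/L2 = A/-/- → run A
t=1: L0/L1/L2 = A/-/- → run A
t=2: L0/L1/L2 = A/-/- → run A
t=3: L0/L1/L2 = B/A/- → run B
t=4: L0/L1/L2 = B/A/- → run B
t=5: L0/L1/L2 = B/A/- → run B
t=6: L0/L1/L2 = -/AB/- → run A
t=7: L0/L1/L2 = -/AB/- → run A
t=8: L0/L1/L2 = -/B/- → run B
t=9: L0/L1/L2 = -/B/- → run B
t=10: L0/L1/L2 = -/B/- → run B
t=11: L0/L1/L2 = -/B/- → run B
t=12: L0/L1/L2 = -/B/- → run B
t=13: (idle)
t=14: (idle)
t=15: (idle)

completion order = A, B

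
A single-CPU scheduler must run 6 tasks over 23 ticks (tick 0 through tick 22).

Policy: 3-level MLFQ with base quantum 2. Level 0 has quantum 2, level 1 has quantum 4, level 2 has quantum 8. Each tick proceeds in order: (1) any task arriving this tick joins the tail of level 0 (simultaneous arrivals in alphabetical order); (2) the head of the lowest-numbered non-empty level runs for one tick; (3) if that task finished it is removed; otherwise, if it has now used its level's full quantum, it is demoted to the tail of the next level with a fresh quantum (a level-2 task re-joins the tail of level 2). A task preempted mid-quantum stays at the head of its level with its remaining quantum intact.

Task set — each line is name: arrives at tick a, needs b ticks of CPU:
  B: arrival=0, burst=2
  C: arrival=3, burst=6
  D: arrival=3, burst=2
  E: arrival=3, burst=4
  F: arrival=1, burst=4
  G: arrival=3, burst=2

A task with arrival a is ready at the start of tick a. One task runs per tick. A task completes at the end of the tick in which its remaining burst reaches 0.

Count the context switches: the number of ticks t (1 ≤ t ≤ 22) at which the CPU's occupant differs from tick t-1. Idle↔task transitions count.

context switches = 9

t=0: L0/L1/L2 = B/-/- → run B
t=1: L0/L1/L2 = BF/-/- → run B
t=2: L0/L1/L2 = F/-/- → run F
t=3: L0/L1/L2 = FCDEG/-/- → run F
t=4: L0/L1/L2 = CDEG/F/- → run C
t=5: L0/L1/L2 = CDEG/F/- → run C
t=6: L0/L1/L2 = DEG/FC/- → run D
t=7: L0/L1/L2 = DEG/FC/- → run D
t=8: L0/L1/L2 = EG/FC/- → run E
t=9: L0/L1/L2 = EG/FC/- → run E
t=10: L0/L1/L2 = G/FCE/- → run G
t=11: L0/L1/L2 = G/FCE/- → run G
t=12: L0/L1/L2 = -/FCE/- → run F
t=13: L0/L1/L2 = -/FCE/- → run F
t=14: L0/L1/L2 = -/CE/- → run C
t=15: L0/L1/L2 = -/CE/- → run C
t=16: L0/L1/L2 = -/CE/- → run C
t=17: L0/L1/L2 = -/CE/- → run C
t=18: L0/L1/L2 = -/E/- → run E
t=19: L0/L1/L2 = -/E/- → run E
t=20: (idle)
t=21: (idle)
t=22: (idle)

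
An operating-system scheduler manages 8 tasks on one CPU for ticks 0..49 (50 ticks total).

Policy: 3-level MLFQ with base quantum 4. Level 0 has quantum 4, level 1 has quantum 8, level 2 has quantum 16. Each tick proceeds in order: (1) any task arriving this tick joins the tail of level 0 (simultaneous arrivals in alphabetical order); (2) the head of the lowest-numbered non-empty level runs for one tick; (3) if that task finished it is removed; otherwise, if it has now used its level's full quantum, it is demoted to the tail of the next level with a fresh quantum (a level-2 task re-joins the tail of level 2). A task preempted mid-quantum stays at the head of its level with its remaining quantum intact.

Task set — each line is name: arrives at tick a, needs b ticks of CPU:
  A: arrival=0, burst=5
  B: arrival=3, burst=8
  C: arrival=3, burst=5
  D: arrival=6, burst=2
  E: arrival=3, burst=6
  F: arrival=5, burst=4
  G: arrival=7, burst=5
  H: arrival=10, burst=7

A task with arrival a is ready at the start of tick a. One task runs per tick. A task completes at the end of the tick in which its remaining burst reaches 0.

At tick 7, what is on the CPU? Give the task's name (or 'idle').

t=0: L0/L1/L2 = A/-/- → run A
t=1: L0/L1/L2 = A/-/- → run A
t=2: L0/L1/L2 = A/-/- → run A
t=3: L0/L1/L2 = ABCE/-/- → run A
t=4: L0/L1/L2 = BCE/A/- → run B
t=5: L0/L1/L2 = BCEF/A/- → run B
t=6: L0/L1/L2 = BCEFD/A/- → run B
t=7: L0/L1/L2 = BCEFDG/A/- → run B
t=8: L0/L1/L2 = CEFDG/AB/- → run C
t=9: L0/L1/L2 = CEFDG/AB/- → run C
t=10: L0/L1/L2 = CEFDGH/AB/- → run C
t=11: L0/L1/L2 = CEFDGH/AB/- → run C
t=12: L0/L1/L2 = EFDGH/ABC/- → run E
t=13: L0/L1/L2 = EFDGH/ABC/- → run E
t=14: L0/L1/L2 = EFDGH/ABC/- → run E
t=15: L0/L1/L2 = EFDGH/ABC/- → run E
t=16: L0/L1/L2 = FDGH/ABCE/- → run F
t=17: L0/L1/L2 = FDGH/ABCE/- → run F
t=18: L0/L1/L2 = FDGH/ABCE/- → run F
t=19: L0/L1/L2 = FDGH/ABCE/- → run F
t=20: L0/L1/L2 = DGH/ABCE/- → run D
t=21: L0/L1/L2 = DGH/ABCE/- → run D
t=22: L0/L1/L2 = GH/ABCE/- → run G
t=23: L0/L1/L2 = GH/ABCE/- → run G
t=24: L0/L1/L2 = GH/ABCE/- → run G
t=25: L0/L1/L2 = GH/ABCE/- → run G
t=26: L0/L1/L2 = H/ABCEG/- → run H
t=27: L0/L1/L2 = H/ABCEG/- → run H
t=28: L0/L1/L2 = H/ABCEG/- → run H
t=29: L0/L1/L2 = H/ABCEG/- → run H
t=30: L0/L1/L2 = -/ABCEGH/- → run A
t=31: L0/L1/L2 = -/BCEGH/- → run B
t=32: L0/L1/L2 = -/BCEGH/- → run B
t=33: L0/L1/L2 = -/BCEGH/- → run B
t=34: L0/L1/L2 = -/BCEGH/- → run B
t=35: L0/L1/L2 = -/CEGH/- → run C
t=36: L0/L1/L2 = -/EGH/- → run E
t=37: L0/L1/L2 = -/EGH/- → run E
t=38: L0/L1/L2 = -/GH/- → run G
t=39: L0/L1/L2 = -/H/- → run H
t=40: L0/L1/L2 = -/H/- → run H
t=41: L0/L1/L2 = -/H/- → run H
t=42: (idle)
t=43: (idle)
t=44: (idle)
t=45: (idle)
t=46: (idle)
t=47: (idle)
t=48: (idle)
t=49: (idle)

running at tick 7 = B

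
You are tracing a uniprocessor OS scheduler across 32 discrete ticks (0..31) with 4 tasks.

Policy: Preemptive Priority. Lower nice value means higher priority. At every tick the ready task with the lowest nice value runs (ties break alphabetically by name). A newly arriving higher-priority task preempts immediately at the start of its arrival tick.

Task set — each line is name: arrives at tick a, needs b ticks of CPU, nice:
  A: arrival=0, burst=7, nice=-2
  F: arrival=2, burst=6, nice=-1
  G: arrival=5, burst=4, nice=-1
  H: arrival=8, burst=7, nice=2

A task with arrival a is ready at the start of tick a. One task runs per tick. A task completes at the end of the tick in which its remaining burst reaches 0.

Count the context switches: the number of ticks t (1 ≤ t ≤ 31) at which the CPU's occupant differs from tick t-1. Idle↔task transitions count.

context switches = 4

t=0: ready={A} → run A
t=1: ready={A} → run A
t=2: ready={A,F} → run A
t=3: ready={A,F} → run A
t=4: ready={A,F} → run A
t=5: ready={A,F,G} → run A
t=6: ready={A,F,G} → run A
t=7: ready={F,G} → run F
t=8: ready={F,G,H} → run F
t=9: ready={F,G,H} → run F
t=10: ready={F,G,H} → run F
t=11: ready={F,G,H} → run F
t=12: ready={F,G,H} → run F
t=13: ready={G,H} → run G
t=14: ready={G,H} → run G
t=15: ready={G,H} → run G
t=16: ready={G,H} → run G
t=17: ready={H} → run H
t=18: ready={H} → run H
t=19: ready={H} → run H
t=20: ready={H} → run H
t=21: ready={H} → run H
t=22: ready={H} → run H
t=23: ready={H} → run H
t=24: (idle)
t=25: (idle)
t=26: (idle)
t=27: (idle)
t=28: (idle)
t=29: (idle)
t=30: (idle)
t=31: (idle)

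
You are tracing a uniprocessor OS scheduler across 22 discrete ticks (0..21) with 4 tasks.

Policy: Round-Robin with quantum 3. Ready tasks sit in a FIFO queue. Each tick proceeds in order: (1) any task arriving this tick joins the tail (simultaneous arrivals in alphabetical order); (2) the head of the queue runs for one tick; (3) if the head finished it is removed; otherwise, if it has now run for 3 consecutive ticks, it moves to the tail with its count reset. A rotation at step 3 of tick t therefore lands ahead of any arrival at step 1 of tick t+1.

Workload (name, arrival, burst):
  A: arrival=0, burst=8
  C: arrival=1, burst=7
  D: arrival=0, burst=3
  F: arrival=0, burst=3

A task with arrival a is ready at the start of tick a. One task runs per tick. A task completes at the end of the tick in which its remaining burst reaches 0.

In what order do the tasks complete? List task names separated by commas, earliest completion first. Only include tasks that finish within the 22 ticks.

completion order = D, F, A, C

t=0: queue=[A,D,F] q_used=0 → run A
t=1: queue=[A,D,F,C] q_used=1 → run A
t=2: queue=[A,D,F,C] q_used=2 → run A
t=3: queue=[D,F,C,A] q_used=0 → run D
t=4: queue=[D,F,C,A] q_used=1 → run D
t=5: queue=[D,F,C,A] q_used=2 → run D
t=6: queue=[F,C,A] q_used=0 → run F
t=7: queue=[F,C,A] q_used=1 → run F
t=8: queue=[F,C,A] q_used=2 → run F
t=9: queue=[C,A] q_used=0 → run C
t=10: queue=[C,A] q_used=1 → run C
t=11: queue=[C,A] q_used=2 → run C
t=12: queue=[A,C] q_used=0 → run A
t=13: queue=[A,C] q_used=1 → run A
t=14: queue=[A,C] q_used=2 → run A
t=15: queue=[C,A] q_used=0 → run C
t=16: queue=[C,A] q_used=1 → run C
t=17: queue=[C,A] q_used=2 → run C
t=18: queue=[A,C] q_used=0 → run A
t=19: queue=[A,C] q_used=1 → run A
t=20: queue=[C] q_used=0 → run C
t=21: (idle)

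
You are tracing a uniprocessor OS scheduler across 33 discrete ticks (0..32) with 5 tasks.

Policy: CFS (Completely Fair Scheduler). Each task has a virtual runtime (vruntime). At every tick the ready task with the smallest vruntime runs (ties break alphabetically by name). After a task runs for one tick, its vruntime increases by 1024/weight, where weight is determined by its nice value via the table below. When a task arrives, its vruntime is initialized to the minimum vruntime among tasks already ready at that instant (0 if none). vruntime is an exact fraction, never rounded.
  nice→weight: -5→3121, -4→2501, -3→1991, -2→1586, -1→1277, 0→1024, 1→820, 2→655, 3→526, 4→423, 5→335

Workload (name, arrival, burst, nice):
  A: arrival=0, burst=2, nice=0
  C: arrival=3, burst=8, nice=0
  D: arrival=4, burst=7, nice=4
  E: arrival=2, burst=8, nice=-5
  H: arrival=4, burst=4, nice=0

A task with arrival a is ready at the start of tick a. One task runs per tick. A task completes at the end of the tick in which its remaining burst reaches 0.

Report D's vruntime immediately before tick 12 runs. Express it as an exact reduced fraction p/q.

t=0: vr[A=0] → run A
t=1: vr[A=1] → run A
t=2: vr[E=0] → run E
t=3: vr[C=1024/3121 E=1024/3121] → run C
t=4: vr[C=4145/3121 D=1024/3121 E=1024/3121 H=1024/3121] → run D
t=5: vr[C=4145/3121 D=3629056/1320183 E=1024/3121 H=1024/3121] → run E
t=6: vr[C=4145/3121 D=3629056/1320183 E=2048/3121 H=1024/3121] → run H
t=7: vr[C=4145/3121 D=3629056/1320183 E=2048/3121 H=4145/3121] → run E
t=8: vr[C=4145/3121 D=3629056/1320183 E=3072/3121 H=4145/3121] → run E
t=9: vr[C=4145/3121 D=3629056/1320183 E=4096/3121 H=4145/3121] → run E
t=10: vr[C=4145/3121 D=3629056/1320183 E=5120/3121 H=4145/3121] → run C
t=11: vr[C=7266/3121 D=3629056/1320183 E=5120/3121 H=4145/3121] → run H
t=12: vr[C=7266/3121 D=3629056/1320183 E=5120/3121 H=7266/3121] → run E
t=13: vr[C=7266/3121 D=3629056/1320183 E=6144/3121 H=7266/3121] → run E
t=14: vr[C=7266/3121 D=3629056/1320183 E=7168/3121 H=7266/3121] → run E
t=15: vr[C=7266/3121 D=3629056/1320183 H=7266/3121] → run C
t=16: vr[C=10387/3121 D=3629056/1320183 H=7266/3121] → run H
t=17: vr[C=10387/3121 D=3629056/1320183 H=10387/3121] → run D
t=18: vr[C=10387/3121 D=6824960/1320183 H=10387/3121] → run C
t=19: vr[C=13508/3121 D=6824960/1320183 H=10387/3121] → run H
t=20: vr[C=13508/3121 D=6824960/1320183] → run C
t=21: vr[C=16629/3121 D=6824960/1320183] → run D
t=22: vr[C=16629/3121 D=3340288/440061] → run C
t=23: vr[C=19750/3121 D=3340288/440061] → run C
t=24: vr[C=22871/3121 D=3340288/440061] → run C
t=25: vr[D=3340288/440061] → run D
t=26: vr[D=13216768/1320183] → run D
t=27: vr[D=16412672/1320183] → run D
t=28: vr[D=6536192/440061] → run D
t=29: (idle)
t=30: (idle)
t=31: (idle)
t=32: (idle)

vruntime(D, start of tick 12) = 3629056/1320183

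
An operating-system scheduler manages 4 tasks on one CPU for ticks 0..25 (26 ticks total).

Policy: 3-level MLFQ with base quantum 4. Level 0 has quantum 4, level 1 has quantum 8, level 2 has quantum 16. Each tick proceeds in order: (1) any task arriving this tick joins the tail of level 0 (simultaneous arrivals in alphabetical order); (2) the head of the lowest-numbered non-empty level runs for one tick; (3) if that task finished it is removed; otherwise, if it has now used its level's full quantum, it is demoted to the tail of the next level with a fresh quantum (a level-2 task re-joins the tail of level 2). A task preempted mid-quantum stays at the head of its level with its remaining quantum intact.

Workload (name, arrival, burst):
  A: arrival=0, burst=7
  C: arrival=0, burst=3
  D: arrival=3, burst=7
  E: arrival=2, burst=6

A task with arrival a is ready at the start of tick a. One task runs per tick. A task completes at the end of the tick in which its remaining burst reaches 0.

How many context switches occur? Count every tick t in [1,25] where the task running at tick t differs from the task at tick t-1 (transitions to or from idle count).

context switches = 7

t=0: L0/L1/L2 = AC/-/- → run A
t=1: L0/L1/L2 = AC/-/- → run A
t=2: L0/L1/L2 = ACE/-/- → run A
t=3: L0/L1/L2 = ACED/-/- → run A
t=4: L0/L1/L2 = CED/A/- → run C
t=5: L0/L1/L2 = CED/A/- → run C
t=6: L0/L1/L2 = CED/A/- → run C
t=7: L0/L1/L2 = ED/A/- → run E
t=8: L0/L1/L2 = ED/A/- → run E
t=9: L0/L1/L2 = ED/A/- → run E
t=10: L0/L1/L2 = ED/A/- → run E
t=11: L0/L1/L2 = D/AE/- → run D
t=12: L0/L1/L2 = D/AE/- → run D
t=13: L0/L1/L2 = D/AE/- → run D
t=14: L0/L1/L2 = D/AE/- → run D
t=15: L0/L1/L2 = -/AED/- → run A
t=16: L0/L1/L2 = -/AED/- → run A
t=17: L0/L1/L2 = -/AED/- → run A
t=18: L0/L1/L2 = -/ED/- → run E
t=19: L0/L1/L2 = -/ED/- → run E
t=20: L0/L1/L2 = -/D/- → run D
t=21: L0/L1/L2 = -/D/- → run D
t=22: L0/L1/L2 = -/D/- → run D
t=23: (idle)
t=24: (idle)
t=25: (idle)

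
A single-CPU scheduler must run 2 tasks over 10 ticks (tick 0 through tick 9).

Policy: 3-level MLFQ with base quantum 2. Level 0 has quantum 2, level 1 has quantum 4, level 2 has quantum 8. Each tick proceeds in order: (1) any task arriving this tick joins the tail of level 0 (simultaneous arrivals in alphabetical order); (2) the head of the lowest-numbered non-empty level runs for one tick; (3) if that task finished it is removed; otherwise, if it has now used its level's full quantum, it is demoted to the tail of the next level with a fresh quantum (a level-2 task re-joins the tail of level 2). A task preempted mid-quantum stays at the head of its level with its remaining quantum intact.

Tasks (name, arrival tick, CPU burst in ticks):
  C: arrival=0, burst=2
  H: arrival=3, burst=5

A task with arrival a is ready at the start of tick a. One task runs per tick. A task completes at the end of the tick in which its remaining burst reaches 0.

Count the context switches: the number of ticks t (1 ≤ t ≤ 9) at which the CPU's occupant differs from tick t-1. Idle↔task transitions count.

context switches = 3

t=0: L0/L1/L2 = C/-/- → run C
t=1: L0/L1/L2 = C/-/- → run C
t=2: (idle)
t=3: L0/L1/L2 = H/-/- → run H
t=4: L0/L1/L2 = H/-/- → run H
t=5: L0/L1/L2 = -/H/- → run H
t=6: L0/L1/L2 = -/H/- → run H
t=7: L0/L1/L2 = -/H/- → run H
t=8: (idle)
t=9: (idle)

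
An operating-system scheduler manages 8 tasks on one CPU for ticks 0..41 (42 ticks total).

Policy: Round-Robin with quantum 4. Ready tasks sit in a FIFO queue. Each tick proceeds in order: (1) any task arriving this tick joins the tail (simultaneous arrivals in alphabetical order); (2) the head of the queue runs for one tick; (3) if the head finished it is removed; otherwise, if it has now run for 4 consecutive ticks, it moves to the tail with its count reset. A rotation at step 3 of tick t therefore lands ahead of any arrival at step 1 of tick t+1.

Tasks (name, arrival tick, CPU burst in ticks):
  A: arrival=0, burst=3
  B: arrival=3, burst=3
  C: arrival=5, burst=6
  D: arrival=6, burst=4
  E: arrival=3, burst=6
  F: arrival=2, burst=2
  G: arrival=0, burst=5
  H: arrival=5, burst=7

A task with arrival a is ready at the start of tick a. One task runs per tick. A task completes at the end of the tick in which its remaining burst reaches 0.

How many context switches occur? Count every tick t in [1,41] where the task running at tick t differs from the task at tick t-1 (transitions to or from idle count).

t=0: queue=[A,G] q_used=0 → run A
t=1: queue=[A,G] q_used=1 → run A
t=2: queue=[A,G,F] q_used=2 → run A
t=3: queue=[G,F,B,E] q_used=0 → run G
t=4: queue=[G,F,B,E] q_used=1 → run G
t=5: queue=[G,F,B,E,C,H] q_used=2 → run G
t=6: queue=[G,F,B,E,C,H,D] q_used=3 → run G
t=7: queue=[F,B,E,C,H,D,G] q_used=0 → run F
t=8: queue=[F,B,E,C,H,D,G] q_used=1 → run F
t=9: queue=[B,E,C,H,D,G] q_used=0 → run B
t=10: queue=[B,E,C,H,D,G] q_used=1 → run B
t=11: queue=[B,E,C,H,D,G] q_used=2 → run B
t=12: queue=[E,C,H,D,G] q_used=0 → run E
t=13: queue=[E,C,H,D,G] q_used=1 → run E
t=14: queue=[E,C,H,D,G] q_used=2 → run E
t=15: queue=[E,C,H,D,G] q_used=3 → run E
t=16: queue=[C,H,D,G,E] q_used=0 → run C
t=17: queue=[C,H,D,G,E] q_used=1 → run C
t=18: queue=[C,H,D,G,E] q_used=2 → run C
t=19: queue=[C,H,D,G,E] q_used=3 → run C
t=20: queue=[H,D,G,E,C] q_used=0 → run H
t=21: queue=[H,D,G,E,C] q_used=1 → run H
t=22: queue=[H,D,G,E,C] q_used=2 → run H
t=23: queue=[H,D,G,E,C] q_used=3 → run H
t=24: queue=[D,G,E,C,H] q_used=0 → run D
t=25: queue=[D,G,E,C,H] q_used=1 → run D
t=26: queue=[D,G,E,C,H] q_used=2 → run D
t=27: queue=[D,G,E,C,H] q_used=3 → run D
t=28: queue=[G,E,C,H] q_used=0 → run G
t=29: queue=[E,C,H] q_used=0 → run E
t=30: queue=[E,C,H] q_used=1 → run E
t=31: queue=[C,H] q_used=0 → run C
t=32: queue=[C,H] q_used=1 → run C
t=33: queue=[H] q_used=0 → run H
t=34: queue=[H] q_used=1 → run H
t=35: queue=[H] q_used=2 → run H
t=36: (idle)
t=37: (idle)
t=38: (idle)
t=39: (idle)
t=40: (idle)
t=41: (idle)

context switches = 12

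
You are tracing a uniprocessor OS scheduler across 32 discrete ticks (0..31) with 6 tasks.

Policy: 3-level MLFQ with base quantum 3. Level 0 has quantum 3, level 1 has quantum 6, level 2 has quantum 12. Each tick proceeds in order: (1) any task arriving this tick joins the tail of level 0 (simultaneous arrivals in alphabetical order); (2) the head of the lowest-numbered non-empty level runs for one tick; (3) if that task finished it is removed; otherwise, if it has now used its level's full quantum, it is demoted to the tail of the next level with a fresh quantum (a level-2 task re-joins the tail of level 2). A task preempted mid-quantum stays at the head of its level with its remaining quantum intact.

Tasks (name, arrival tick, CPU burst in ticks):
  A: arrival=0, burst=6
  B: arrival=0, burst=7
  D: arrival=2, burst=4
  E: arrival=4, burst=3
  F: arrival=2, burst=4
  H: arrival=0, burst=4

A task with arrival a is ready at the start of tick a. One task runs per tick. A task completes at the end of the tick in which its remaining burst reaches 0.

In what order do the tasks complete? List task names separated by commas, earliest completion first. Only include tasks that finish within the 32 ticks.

completion order = E, A, B, H, D, F

t=0: L0/L1/L2 = ABH/-/- → run A
t=1: L0/L1/L2 = ABH/-/- → run A
t=2: L0/L1/L2 = ABHDF/-/- → run A
t=3: L0/L1/L2 = BHDF/A/- → run B
t=4: L0/L1/L2 = BHDFE/A/- → run B
t=5: L0/L1/L2 = BHDFE/A/- → run B
t=6: L0/L1/L2 = HDFE/AB/- → run H
t=7: L0/L1/L2 = HDFE/AB/- → run H
t=8: L0/L1/L2 = HDFE/AB/- → run H
t=9: L0/L1/L2 = DFE/ABH/- → run D
t=10: L0/L1/L2 = DFE/ABH/- → run D
t=11: L0/L1/L2 = DFE/ABH/- → run D
t=12: L0/L1/L2 = FE/ABHD/- → run F
t=13: L0/L1/L2 = FE/ABHD/- → run F
t=14: L0/L1/L2 = FE/ABHD/- → run F
t=15: L0/L1/L2 = E/ABHDF/- → run E
t=16: L0/L1/L2 = E/ABHDF/- → run E
t=17: L0/L1/L2 = E/ABHDF/- → run E
t=18: L0/L1/L2 = -/ABHDF/- → run A
t=19: L0/L1/L2 = -/ABHDF/- → run A
t=20: L0/L1/L2 = -/ABHDF/- → run A
t=21: L0/L1/L2 = -/BHDF/- → run B
t=22: L0/L1/L2 = -/BHDF/- → run B
t=23: L0/L1/L2 = -/BHDF/- → run B
t=24: L0/L1/L2 = -/BHDF/- → run B
t=25: L0/L1/L2 = -/HDF/- → run H
t=26: L0/L1/L2 = -/DF/- → run D
t=27: L0/L1/L2 = -/F/- → run F
t=28: (idle)
t=29: (idle)
t=30: (idle)
t=31: (idle)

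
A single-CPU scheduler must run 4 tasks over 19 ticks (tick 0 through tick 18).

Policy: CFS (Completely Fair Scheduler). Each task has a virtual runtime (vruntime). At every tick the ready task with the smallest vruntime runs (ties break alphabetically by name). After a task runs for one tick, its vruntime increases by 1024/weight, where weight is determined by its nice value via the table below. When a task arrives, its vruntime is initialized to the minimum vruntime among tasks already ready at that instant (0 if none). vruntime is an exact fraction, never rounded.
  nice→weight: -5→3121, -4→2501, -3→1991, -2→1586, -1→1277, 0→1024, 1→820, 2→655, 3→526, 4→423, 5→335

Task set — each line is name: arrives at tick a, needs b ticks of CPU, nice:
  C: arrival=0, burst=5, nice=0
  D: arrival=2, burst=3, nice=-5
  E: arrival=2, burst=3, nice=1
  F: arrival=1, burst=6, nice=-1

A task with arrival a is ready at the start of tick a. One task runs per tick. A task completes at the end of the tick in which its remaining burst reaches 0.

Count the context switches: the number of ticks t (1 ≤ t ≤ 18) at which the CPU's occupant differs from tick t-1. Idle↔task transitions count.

t=0: vr[C=0] → run C
t=1: vr[C=1 F=1] → run C
t=2: vr[C=2 D=1 E=1 F=1] → run D
t=3: vr[C=2 D=4145/3121 E=1 F=1] → run E
t=4: vr[C=2 D=4145/3121 E=461/205 F=1] → run F
t=5: vr[C=2 D=4145/3121 E=461/205 F=2301/1277] → run D
t=6: vr[C=2 D=5169/3121 E=461/205 F=2301/1277] → run D
t=7: vr[C=2 E=461/205 F=2301/1277] → run F
t=8: vr[C=2 E=461/205 F=3325/1277] → run C
t=9: vr[C=3 E=461/205 F=3325/1277] → run E
t=10: vr[C=3 E=717/205 F=3325/1277] → run F
t=11: vr[C=3 E=717/205 F=4349/1277] → run C
t=12: vr[C=4 E=717/205 F=4349/1277] → run F
t=13: vr[C=4 E=717/205 F=5373/1277] → run E
t=14: vr[C=4 F=5373/1277] → run C
t=15: vr[F=5373/1277] → run F
t=16: vr[F=6397/1277] → run F
t=17: (idle)
t=18: (idle)

context switches = 14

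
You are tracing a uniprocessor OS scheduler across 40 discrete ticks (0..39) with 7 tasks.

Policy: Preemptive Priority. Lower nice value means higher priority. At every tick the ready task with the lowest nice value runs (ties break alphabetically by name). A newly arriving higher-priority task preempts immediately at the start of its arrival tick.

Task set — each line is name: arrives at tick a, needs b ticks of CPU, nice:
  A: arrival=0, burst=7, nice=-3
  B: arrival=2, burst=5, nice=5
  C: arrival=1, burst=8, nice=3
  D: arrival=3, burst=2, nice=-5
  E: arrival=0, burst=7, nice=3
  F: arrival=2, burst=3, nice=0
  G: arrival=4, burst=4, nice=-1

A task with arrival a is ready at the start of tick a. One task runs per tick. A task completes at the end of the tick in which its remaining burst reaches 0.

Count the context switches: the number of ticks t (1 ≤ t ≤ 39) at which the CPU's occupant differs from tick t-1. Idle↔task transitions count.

context switches = 8

t=0: ready={A,E} → run A
t=1: ready={A,C,E} → run A
t=2: ready={A,B,C,E,F} → run A
t=3: ready={A,B,C,D,E,F} → run D
t=4: ready={A,B,C,D,E,F,G} → run D
t=5: ready={A,B,C,E,F,G} → run A
t=6: ready={A,B,C,E,F,G} → run A
t=7: ready={A,B,C,E,F,G} → run A
t=8: ready={A,B,C,E,F,G} → run A
t=9: ready={B,C,E,F,G} → run G
t=10: ready={B,C,E,F,G} → run G
t=11: ready={B,C,E,F,G} → run G
t=12: ready={B,C,E,F,G} → run G
t=13: ready={B,C,E,F} → run F
t=14: ready={B,C,E,F} → run F
t=15: ready={B,C,E,F} → run F
t=16: ready={B,C,E} → run C
t=17: ready={B,C,E} → run C
t=18: ready={B,C,E} → run C
t=19: ready={B,C,E} → run C
t=20: ready={B,C,E} → run C
t=21: ready={B,C,E} → run C
t=22: ready={B,C,E} → run C
t=23: ready={B,C,E} → run C
t=24: ready={B,E} → run E
t=25: ready={B,E} → run E
t=26: ready={B,E} → run E
t=27: ready={B,E} → run E
t=28: ready={B,E} → run E
t=29: ready={B,E} → run E
t=30: ready={B,E} → run E
t=31: ready={B} → run B
t=32: ready={B} → run B
t=33: ready={B} → run B
t=34: ready={B} → run B
t=35: ready={B} → run B
t=36: (idle)
t=37: (idle)
t=38: (idle)
t=39: (idle)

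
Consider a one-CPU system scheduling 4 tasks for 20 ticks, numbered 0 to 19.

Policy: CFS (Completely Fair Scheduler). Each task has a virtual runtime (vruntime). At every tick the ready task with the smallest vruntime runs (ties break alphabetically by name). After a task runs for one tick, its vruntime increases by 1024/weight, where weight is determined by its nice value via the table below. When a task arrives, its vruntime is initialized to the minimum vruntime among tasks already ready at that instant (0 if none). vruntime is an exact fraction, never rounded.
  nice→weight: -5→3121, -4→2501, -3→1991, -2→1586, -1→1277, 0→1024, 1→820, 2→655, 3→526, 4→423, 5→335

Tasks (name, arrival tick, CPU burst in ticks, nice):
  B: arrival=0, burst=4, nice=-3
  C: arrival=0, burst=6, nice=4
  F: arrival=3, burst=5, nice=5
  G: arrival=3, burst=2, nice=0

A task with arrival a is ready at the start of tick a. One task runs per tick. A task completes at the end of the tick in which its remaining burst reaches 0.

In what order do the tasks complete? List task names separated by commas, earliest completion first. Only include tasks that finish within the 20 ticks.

completion order = B, G, C, F

t=0: vr[B=0 C=0] → run B
t=1: vr[B=1024/1991 C=0] → run C
t=2: vr[B=1024/1991 C=1024/423] → run B
t=3: vr[B=2048/1991 C=1024/423 F=2048/1991 G=2048/1991] → run B
t=4: vr[B=3072/1991 C=1024/423 F=2048/1991 G=2048/1991] → run F
t=5: vr[B=3072/1991 C=1024/423 F=2724864/666985 G=2048/1991] → run G
t=6: vr[B=3072/1991 C=1024/423 F=2724864/666985 G=4039/1991] → run B
t=7: vr[C=1024/423 F=2724864/666985 G=4039/1991] → run G
t=8: vr[C=1024/423 F=2724864/666985] → run C
t=9: vr[C=2048/423 F=2724864/666985] → run F
t=10: vr[C=2048/423 F=4763648/666985] → run C
t=11: vr[C=1024/141 F=4763648/666985] → run F
t=12: vr[C=1024/141 F=6802432/666985] → run C
t=13: vr[C=4096/423 F=6802432/666985] → run C
t=14: vr[C=5120/423 F=6802432/666985] → run F
t=15: vr[C=5120/423 F=8841216/666985] → run C
t=16: vr[F=8841216/666985] → run F
t=17: (idle)
t=18: (idle)
t=19: (idle)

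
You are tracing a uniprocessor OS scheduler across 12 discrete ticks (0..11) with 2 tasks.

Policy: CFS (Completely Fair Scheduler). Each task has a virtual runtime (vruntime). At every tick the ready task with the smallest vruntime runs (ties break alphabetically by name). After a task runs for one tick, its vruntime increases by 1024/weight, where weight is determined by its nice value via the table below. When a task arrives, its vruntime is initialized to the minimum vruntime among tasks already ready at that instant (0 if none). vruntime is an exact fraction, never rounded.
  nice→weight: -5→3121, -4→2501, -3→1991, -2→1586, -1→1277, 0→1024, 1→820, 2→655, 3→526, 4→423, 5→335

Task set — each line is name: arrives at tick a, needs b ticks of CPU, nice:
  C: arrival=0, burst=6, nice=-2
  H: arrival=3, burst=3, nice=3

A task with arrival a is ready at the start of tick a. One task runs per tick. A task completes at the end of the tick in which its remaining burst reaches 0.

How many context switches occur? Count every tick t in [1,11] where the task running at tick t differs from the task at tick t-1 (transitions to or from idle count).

t=0: vr[C=0] → run C
t=1: vr[C=512/793] → run C
t=2: vr[C=1024/793] → run C
t=3: vr[C=1536/793 H=1536/793] → run C
t=4: vr[C=2048/793 H=1536/793] → run H
t=5: vr[C=2048/793 H=809984/208559] → run C
t=6: vr[C=2560/793 H=809984/208559] → run C
t=7: vr[H=809984/208559] → run H
t=8: vr[H=1216000/208559] → run H
t=9: (idle)
t=10: (idle)
t=11: (idle)

context switches = 4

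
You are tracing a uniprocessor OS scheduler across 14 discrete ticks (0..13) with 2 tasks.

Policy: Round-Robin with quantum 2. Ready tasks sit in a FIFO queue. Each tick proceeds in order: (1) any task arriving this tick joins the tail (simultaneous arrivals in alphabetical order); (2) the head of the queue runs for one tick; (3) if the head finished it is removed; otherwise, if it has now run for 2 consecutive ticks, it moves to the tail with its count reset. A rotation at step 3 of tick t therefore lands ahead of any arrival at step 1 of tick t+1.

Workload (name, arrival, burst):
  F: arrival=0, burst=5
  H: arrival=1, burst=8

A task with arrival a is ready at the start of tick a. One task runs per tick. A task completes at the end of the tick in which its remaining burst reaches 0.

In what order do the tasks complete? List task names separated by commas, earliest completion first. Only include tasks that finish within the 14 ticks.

completion order = F, H

t=0: queue=[F] q_used=0 → run F
t=1: queue=[F,H] q_used=1 → run F
t=2: queue=[H,F] q_used=0 → run H
t=3: queue=[H,F] q_used=1 → run H
t=4: queue=[F,H] q_used=0 → run F
t=5: queue=[F,H] q_used=1 → run F
t=6: queue=[H,F] q_used=0 → run H
t=7: queue=[H,F] q_used=1 → run H
t=8: queue=[F,H] q_used=0 → run F
t=9: queue=[H] q_used=0 → run H
t=10: queue=[H] q_used=1 → run H
t=11: queue=[H] q_used=0 → run H
t=12: queue=[H] q_used=1 → run H
t=13: (idle)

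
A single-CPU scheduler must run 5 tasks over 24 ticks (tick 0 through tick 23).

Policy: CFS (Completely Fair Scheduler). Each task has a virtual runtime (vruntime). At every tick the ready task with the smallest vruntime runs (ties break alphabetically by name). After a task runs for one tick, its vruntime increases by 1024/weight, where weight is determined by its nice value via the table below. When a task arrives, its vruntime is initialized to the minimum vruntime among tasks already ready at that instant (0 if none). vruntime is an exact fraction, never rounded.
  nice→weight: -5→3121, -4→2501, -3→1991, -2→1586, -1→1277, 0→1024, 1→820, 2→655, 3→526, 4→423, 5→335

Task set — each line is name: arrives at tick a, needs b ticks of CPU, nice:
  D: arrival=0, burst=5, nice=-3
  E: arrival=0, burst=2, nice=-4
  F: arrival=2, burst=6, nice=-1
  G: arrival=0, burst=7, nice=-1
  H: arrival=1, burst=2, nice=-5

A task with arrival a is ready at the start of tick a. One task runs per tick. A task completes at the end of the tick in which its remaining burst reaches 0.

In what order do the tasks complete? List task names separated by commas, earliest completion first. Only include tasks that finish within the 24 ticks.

t=0: vr[D=0 E=0 G=0] → run D
t=1: vr[D=1024/1991 E=0 G=0 H=0] → run E
t=2: vr[D=1024/1991 E=1024/2501 F=0 G=0 H=0] → run F
t=3: vr[D=1024/1991 E=1024/2501 F=1024/1277 G=0 H=0] → run G
t=4: vr[D=1024/1991 E=1024/2501 F=1024/1277 G=1024/1277 H=0] → run H
t=5: vr[D=1024/1991 E=1024/2501 F=1024/1277 G=1024/1277 H=1024/3121] → run H
t=6: vr[D=1024/1991 E=1024/2501 F=1024/1277 G=1024/1277] → run E
t=7: vr[D=1024/1991 F=1024/1277 G=1024/1277] → run D
t=8: vr[D=2048/1991 F=1024/1277 G=1024/1277] → run F
t=9: vr[D=2048/1991 F=2048/1277 G=1024/1277] → run G
t=10: vr[D=2048/1991 F=2048/1277 G=2048/1277] → run D
t=11: vr[D=3072/1991 F=2048/1277 G=2048/1277] → run D
t=12: vr[D=4096/1991 F=2048/1277 G=2048/1277] → run F
t=13: vr[D=4096/1991 F=3072/1277 G=2048/1277] → run G
t=14: vr[D=4096/1991 F=3072/1277 G=3072/1277] → run D
t=15: vr[F=3072/1277 G=3072/1277] → run F
t=16: vr[F=4096/1277 G=3072/1277] → run G
t=17: vr[F=4096/1277 G=4096/1277] → run F
t=18: vr[F=5120/1277 G=4096/1277] → run G
t=19: vr[F=5120/1277 G=5120/1277] → run F
t=20: vr[G=5120/1277] → run G
t=21: vr[G=6144/1277] → run G
t=22: (idle)
t=23: (idle)

completion order = H, E, D, F, G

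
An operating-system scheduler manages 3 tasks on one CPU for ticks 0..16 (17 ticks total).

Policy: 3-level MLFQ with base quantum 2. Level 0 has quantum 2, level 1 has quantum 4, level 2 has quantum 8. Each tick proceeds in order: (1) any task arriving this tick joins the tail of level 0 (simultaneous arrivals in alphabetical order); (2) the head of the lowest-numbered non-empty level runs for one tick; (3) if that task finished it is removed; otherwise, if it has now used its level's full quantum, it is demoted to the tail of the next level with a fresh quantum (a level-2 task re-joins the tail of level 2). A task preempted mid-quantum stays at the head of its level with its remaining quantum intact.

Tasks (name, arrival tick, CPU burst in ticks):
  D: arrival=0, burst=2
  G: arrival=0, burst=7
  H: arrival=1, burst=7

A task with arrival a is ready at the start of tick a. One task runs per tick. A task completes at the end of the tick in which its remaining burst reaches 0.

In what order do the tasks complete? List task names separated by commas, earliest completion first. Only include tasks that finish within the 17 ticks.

t=0: L0/L1/L2 = DG/-/- → run D
t=1: L0/L1/L2 = DGH/-/- → run D
t=2: L0/L1/L2 = GH/-/- → run G
t=3: L0/L1/L2 = GH/-/- → run G
t=4: L0/L1/L2 = H/G/- → run H
t=5: L0/L1/L2 = H/G/- → run H
t=6: L0/L1/L2 = -/GH/- → run G
t=7: L0/L1/L2 = -/GH/- → run G
t=8: L0/L1/L2 = -/GH/- → run G
t=9: L0/L1/L2 = -/GH/- → run G
t=10: L0/L1/L2 = -/H/G → run H
t=11: L0/L1/L2 = -/H/G → run H
t=12: L0/L1/L2 = -/H/G → run H
t=13: L0/L1/L2 = -/H/G → run H
t=14: L0/L1/L2 = -/-/GH → run G
t=15: L0/L1/L2 = -/-/H → run H
t=16: (idle)

completion order = D, G, H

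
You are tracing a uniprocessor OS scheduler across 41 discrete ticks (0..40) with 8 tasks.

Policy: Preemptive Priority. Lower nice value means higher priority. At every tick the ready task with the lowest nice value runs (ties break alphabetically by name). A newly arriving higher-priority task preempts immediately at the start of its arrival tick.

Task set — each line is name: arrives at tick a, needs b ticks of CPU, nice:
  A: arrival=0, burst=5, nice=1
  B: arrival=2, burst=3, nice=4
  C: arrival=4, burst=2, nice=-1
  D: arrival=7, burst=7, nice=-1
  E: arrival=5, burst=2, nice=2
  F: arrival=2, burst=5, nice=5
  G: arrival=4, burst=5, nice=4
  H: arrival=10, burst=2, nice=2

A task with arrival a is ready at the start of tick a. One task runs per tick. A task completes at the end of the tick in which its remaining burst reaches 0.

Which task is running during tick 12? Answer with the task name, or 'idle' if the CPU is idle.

running at tick 12 = D

t=0: ready={A} → run A
t=1: ready={A} → run A
t=2: ready={A,B,F} → run A
t=3: ready={A,B,F} → run A
t=4: ready={A,B,C,F,G} → run C
t=5: ready={A,B,C,E,F,G} → run C
t=6: ready={A,B,E,F,G} → run A
t=7: ready={B,D,E,F,G} → run D
t=8: ready={B,D,E,F,G} → run D
t=9: ready={B,D,E,F,G} → run D
t=10: ready={B,D,E,F,G,H} → run D
t=11: ready={B,D,E,F,G,H} → run D
t=12: ready={B,D,E,F,G,H} → run D
t=13: ready={B,D,E,F,G,H} → run D
t=14: ready={B,E,F,G,H} → run E
t=15: ready={B,E,F,G,H} → run E
t=16: ready={B,F,G,H} → run H
t=17: ready={B,F,G,H} → run H
t=18: ready={B,F,G} → run B
t=19: ready={B,F,G} → run B
t=20: ready={B,F,G} → run B
t=21: ready={F,G} → run G
t=22: ready={F,G} → run G
t=23: ready={F,G} → run G
t=24: ready={F,G} → run G
t=25: ready={F,G} → run G
t=26: ready={F} → run F
t=27: ready={F} → run F
t=28: ready={F} → run F
t=29: ready={F} → run F
t=30: ready={F} → run F
t=31: (idle)
t=32: (idle)
t=33: (idle)
t=34: (idle)
t=35: (idle)
t=36: (idle)
t=37: (idle)
t=38: (idle)
t=39: (idle)
t=40: (idle)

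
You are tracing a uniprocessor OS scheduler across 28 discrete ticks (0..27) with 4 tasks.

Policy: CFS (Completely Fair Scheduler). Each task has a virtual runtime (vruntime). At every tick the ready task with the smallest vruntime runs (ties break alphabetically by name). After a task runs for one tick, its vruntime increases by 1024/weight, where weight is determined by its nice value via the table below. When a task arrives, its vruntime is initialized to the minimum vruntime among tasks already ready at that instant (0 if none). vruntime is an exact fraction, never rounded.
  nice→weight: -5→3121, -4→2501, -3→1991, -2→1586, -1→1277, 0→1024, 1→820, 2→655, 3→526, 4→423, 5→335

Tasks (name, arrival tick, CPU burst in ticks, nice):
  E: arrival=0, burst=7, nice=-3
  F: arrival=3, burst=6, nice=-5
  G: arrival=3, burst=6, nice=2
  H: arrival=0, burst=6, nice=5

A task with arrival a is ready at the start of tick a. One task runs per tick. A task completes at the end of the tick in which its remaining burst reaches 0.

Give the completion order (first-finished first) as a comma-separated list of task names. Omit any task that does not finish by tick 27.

completion order = F, E, G, H

t=0: vr[E=0 H=0] → run E
t=1: vr[E=1024/1991 H=0] → run H
t=2: vr[E=1024/1991 H=1024/335] → run E
t=3: vr[E=2048/1991 F=2048/1991 G=2048/1991 H=1024/335] → run E
t=4: vr[E=3072/1991 F=2048/1991 G=2048/1991 H=1024/335] → run F
t=5: vr[E=3072/1991 F=8430592/6213911 G=2048/1991 H=1024/335] → run G
t=6: vr[E=3072/1991 F=8430592/6213911 G=3380224/1304105 H=1024/335] → run F
t=7: vr[E=3072/1991 F=10469376/6213911 G=3380224/1304105 H=1024/335] → run E
t=8: vr[E=4096/1991 F=10469376/6213911 G=3380224/1304105 H=1024/335] → run F
t=9: vr[E=4096/1991 F=12508160/6213911 G=3380224/1304105 H=1024/335] → run F
t=10: vr[E=4096/1991 F=14546944/6213911 G=3380224/1304105 H=1024/335] → run E
t=11: vr[E=5120/1991 F=14546944/6213911 G=3380224/1304105 H=1024/335] → run F
t=12: vr[E=5120/1991 F=16585728/6213911 G=3380224/1304105 H=1024/335] → run E
t=13: vr[E=6144/1991 F=16585728/6213911 G=3380224/1304105 H=1024/335] → run G
t=14: vr[E=6144/1991 F=16585728/6213911 G=5419008/1304105 H=1024/335] → run F
t=15: vr[E=6144/1991 G=5419008/1304105 H=1024/335] → run H
t=16: vr[E=6144/1991 G=5419008/1304105 H=2048/335] → run E
t=17: vr[G=5419008/1304105 H=2048/335] → run G
t=18: vr[G=7457792/1304105 H=2048/335] → run G
t=19: vr[G=9496576/1304105 H=2048/335] → run H
t=20: vr[G=9496576/1304105 H=3072/335] → run G
t=21: vr[G=2307072/260821 H=3072/335] → run G
t=22: vr[H=3072/335] → run H
t=23: vr[H=4096/335] → run H
t=24: vr[H=1024/67] → run H
t=25: (idle)
t=26: (idle)
t=27: (idle)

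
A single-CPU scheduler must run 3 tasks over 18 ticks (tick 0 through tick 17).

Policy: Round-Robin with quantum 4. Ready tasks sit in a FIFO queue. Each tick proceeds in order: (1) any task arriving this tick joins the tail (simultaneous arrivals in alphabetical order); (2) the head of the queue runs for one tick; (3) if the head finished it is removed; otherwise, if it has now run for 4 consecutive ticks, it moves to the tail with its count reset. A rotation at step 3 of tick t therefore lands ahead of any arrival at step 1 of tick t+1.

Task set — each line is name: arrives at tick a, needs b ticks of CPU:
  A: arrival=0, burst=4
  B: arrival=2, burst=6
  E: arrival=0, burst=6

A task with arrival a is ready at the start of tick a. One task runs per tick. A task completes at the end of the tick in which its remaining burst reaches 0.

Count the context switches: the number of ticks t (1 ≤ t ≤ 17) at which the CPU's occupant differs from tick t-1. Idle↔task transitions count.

t=0: queue=[A,E] q_used=0 → run A
t=1: queue=[A,E] q_used=1 → run A
t=2: queue=[A,E,B] q_used=2 → run A
t=3: queue=[A,E,B] q_used=3 → run A
t=4: queue=[E,B] q_used=0 → run E
t=5: queue=[E,B] q_used=1 → run E
t=6: queue=[E,B] q_used=2 → run E
t=7: queue=[E,B] q_used=3 → run E
t=8: queue=[B,E] q_used=0 → run B
t=9: queue=[B,E] q_used=1 → run B
t=10: queue=[B,E] q_used=2 → run B
t=11: queue=[B,E] q_used=3 → run B
t=12: queue=[E,B] q_used=0 → run E
t=13: queue=[E,B] q_used=1 → run E
t=14: queue=[B] q_used=0 → run B
t=15: queue=[B] q_used=1 → run B
t=16: (idle)
t=17: (idle)

context switches = 5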